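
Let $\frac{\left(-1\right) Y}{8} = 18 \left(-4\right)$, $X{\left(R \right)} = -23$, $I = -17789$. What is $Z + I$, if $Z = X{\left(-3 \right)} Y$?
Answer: $-31037$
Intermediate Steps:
$Y = 576$ ($Y = - 8 \cdot 18 \left(-4\right) = \left(-8\right) \left(-72\right) = 576$)
$Z = -13248$ ($Z = \left(-23\right) 576 = -13248$)
$Z + I = -13248 - 17789 = -31037$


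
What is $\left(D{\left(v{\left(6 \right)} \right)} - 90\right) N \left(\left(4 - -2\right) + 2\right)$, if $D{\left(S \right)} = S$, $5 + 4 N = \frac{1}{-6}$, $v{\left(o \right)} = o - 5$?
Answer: $\frac{2759}{3} \approx 919.67$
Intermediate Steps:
$v{\left(o \right)} = -5 + o$ ($v{\left(o \right)} = o - 5 = -5 + o$)
$N = - \frac{31}{24}$ ($N = - \frac{5}{4} + \frac{1}{4 \left(-6\right)} = - \frac{5}{4} + \frac{1}{4} \left(- \frac{1}{6}\right) = - \frac{5}{4} - \frac{1}{24} = - \frac{31}{24} \approx -1.2917$)
$\left(D{\left(v{\left(6 \right)} \right)} - 90\right) N \left(\left(4 - -2\right) + 2\right) = \left(\left(-5 + 6\right) - 90\right) \left(- \frac{31 \left(\left(4 - -2\right) + 2\right)}{24}\right) = \left(1 - 90\right) \left(- \frac{31 \left(\left(4 + 2\right) + 2\right)}{24}\right) = - 89 \left(- \frac{31 \left(6 + 2\right)}{24}\right) = - 89 \left(\left(- \frac{31}{24}\right) 8\right) = \left(-89\right) \left(- \frac{31}{3}\right) = \frac{2759}{3}$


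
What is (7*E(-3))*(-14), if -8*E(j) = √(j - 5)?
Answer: 49*I*√2/2 ≈ 34.648*I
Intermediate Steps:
E(j) = -√(-5 + j)/8 (E(j) = -√(j - 5)/8 = -√(-5 + j)/8)
(7*E(-3))*(-14) = (7*(-√(-5 - 3)/8))*(-14) = (7*(-I*√2/4))*(-14) = -7*I*√2/4*(-14) = 49*I*√2/2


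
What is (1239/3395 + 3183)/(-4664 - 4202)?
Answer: -59382/165385 ≈ -0.35905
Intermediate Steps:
(1239/3395 + 3183)/(-4664 - 4202) = (1239*(1/3395) + 3183)/(-8866) = (177/485 + 3183)*(-1/8866) = (1543932/485)*(-1/8866) = -59382/165385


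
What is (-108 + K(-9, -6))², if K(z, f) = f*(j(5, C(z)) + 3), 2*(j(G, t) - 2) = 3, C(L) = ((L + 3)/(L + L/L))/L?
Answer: 21609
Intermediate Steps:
C(L) = (3 + L)/(L*(1 + L)) (C(L) = ((3 + L)/(L + 1))/L = ((3 + L)/(1 + L))/L = (3 + L)/(L*(1 + L)))
j(G, t) = 7/2 (j(G, t) = 2 + (½)*3 = 2 + 3/2 = 7/2)
K(z, f) = 13*f/2 (K(z, f) = f*(7/2 + 3) = f*(13/2) = 13*f/2)
(-108 + K(-9, -6))² = (-108 + (13/2)*(-6))² = (-108 - 39)² = (-147)² = 21609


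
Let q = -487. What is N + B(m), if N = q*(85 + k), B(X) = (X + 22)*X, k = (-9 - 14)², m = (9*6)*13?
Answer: 209230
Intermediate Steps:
m = 702 (m = 54*13 = 702)
k = 529 (k = (-23)² = 529)
B(X) = X*(22 + X) (B(X) = (22 + X)*X = X*(22 + X))
N = -299018 (N = -487*(85 + 529) = -487*614 = -299018)
N + B(m) = -299018 + 702*(22 + 702) = -299018 + 702*724 = -299018 + 508248 = 209230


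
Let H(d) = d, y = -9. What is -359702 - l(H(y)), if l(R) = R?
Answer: -359693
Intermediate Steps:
-359702 - l(H(y)) = -359702 - 1*(-9) = -359702 + 9 = -359693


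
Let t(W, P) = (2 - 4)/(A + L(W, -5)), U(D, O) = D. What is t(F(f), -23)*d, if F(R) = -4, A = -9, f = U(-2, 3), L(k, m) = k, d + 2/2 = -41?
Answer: -84/13 ≈ -6.4615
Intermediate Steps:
d = -42 (d = -1 - 41 = -42)
f = -2
t(W, P) = -2/(-9 + W) (t(W, P) = (2 - 4)/(-9 + W) = -2/(-9 + W))
t(F(f), -23)*d = -2/(-9 - 4)*(-42) = -2/(-13)*(-42) = -2*(-1/13)*(-42) = (2/13)*(-42) = -84/13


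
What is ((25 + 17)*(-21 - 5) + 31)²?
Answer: 1125721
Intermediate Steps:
((25 + 17)*(-21 - 5) + 31)² = (42*(-26) + 31)² = (-1092 + 31)² = (-1061)² = 1125721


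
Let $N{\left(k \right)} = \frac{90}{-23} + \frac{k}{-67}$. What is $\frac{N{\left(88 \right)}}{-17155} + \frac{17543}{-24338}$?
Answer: $- \frac{463568186013}{643395838990} \approx -0.7205$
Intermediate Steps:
$N{\left(k \right)} = - \frac{90}{23} - \frac{k}{67}$ ($N{\left(k \right)} = 90 \left(- \frac{1}{23}\right) + k \left(- \frac{1}{67}\right) = - \frac{90}{23} - \frac{k}{67}$)
$\frac{N{\left(88 \right)}}{-17155} + \frac{17543}{-24338} = \frac{- \frac{90}{23} - \frac{88}{67}}{-17155} + \frac{17543}{-24338} = \left(- \frac{90}{23} - \frac{88}{67}\right) \left(- \frac{1}{17155}\right) + 17543 \left(- \frac{1}{24338}\right) = \left(- \frac{8054}{1541}\right) \left(- \frac{1}{17155}\right) - \frac{17543}{24338} = \frac{8054}{26435855} - \frac{17543}{24338} = - \frac{463568186013}{643395838990}$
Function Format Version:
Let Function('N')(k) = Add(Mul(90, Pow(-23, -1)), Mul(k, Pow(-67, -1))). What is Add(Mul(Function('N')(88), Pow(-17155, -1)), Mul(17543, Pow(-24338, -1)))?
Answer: Rational(-463568186013, 643395838990) ≈ -0.72050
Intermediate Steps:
Function('N')(k) = Add(Rational(-90, 23), Mul(Rational(-1, 67), k)) (Function('N')(k) = Add(Mul(90, Rational(-1, 23)), Mul(k, Rational(-1, 67))) = Add(Rational(-90, 23), Mul(Rational(-1, 67), k)))
Add(Mul(Function('N')(88), Pow(-17155, -1)), Mul(17543, Pow(-24338, -1))) = Add(Mul(Add(Rational(-90, 23), Mul(Rational(-1, 67), 88)), Pow(-17155, -1)), Mul(17543, Pow(-24338, -1))) = Add(Mul(Add(Rational(-90, 23), Rational(-88, 67)), Rational(-1, 17155)), Mul(17543, Rational(-1, 24338))) = Add(Mul(Rational(-8054, 1541), Rational(-1, 17155)), Rational(-17543, 24338)) = Add(Rational(8054, 26435855), Rational(-17543, 24338)) = Rational(-463568186013, 643395838990)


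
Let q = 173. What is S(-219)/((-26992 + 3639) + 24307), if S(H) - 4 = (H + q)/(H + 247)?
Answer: 11/4452 ≈ 0.0024708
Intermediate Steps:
S(H) = 4 + (173 + H)/(247 + H) (S(H) = 4 + (H + 173)/(H + 247) = 4 + (173 + H)/(247 + H))
S(-219)/((-26992 + 3639) + 24307) = ((1161 + 5*(-219))/(247 - 219))/((-26992 + 3639) + 24307) = ((1161 - 1095)/28)/(-23353 + 24307) = ((1/28)*66)/954 = (33/14)*(1/954) = 11/4452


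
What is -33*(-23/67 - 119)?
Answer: 263868/67 ≈ 3938.3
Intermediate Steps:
-33*(-23/67 - 119) = -33*(-7996/67) = 263868/67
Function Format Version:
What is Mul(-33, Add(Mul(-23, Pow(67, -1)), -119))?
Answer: Rational(263868, 67) ≈ 3938.3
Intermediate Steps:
Mul(-33, Add(Mul(-23, Pow(67, -1)), -119)) = Mul(-33, Add(Mul(-23, Rational(1, 67)), -119)) = Mul(-33, Add(Rational(-23, 67), -119)) = Mul(-33, Rational(-7996, 67)) = Rational(263868, 67)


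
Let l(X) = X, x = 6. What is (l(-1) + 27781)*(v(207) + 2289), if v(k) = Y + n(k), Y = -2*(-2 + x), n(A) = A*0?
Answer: 63366180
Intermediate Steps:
n(A) = 0
Y = -8 (Y = -2*(-2 + 6) = -2*4 = -8)
v(k) = -8 (v(k) = -8 + 0 = -8)
(l(-1) + 27781)*(v(207) + 2289) = (-1 + 27781)*(-8 + 2289) = 27780*2281 = 63366180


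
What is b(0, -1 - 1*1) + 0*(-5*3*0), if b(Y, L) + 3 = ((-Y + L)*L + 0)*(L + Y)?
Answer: -11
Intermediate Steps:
b(Y, L) = -3 + L*(L + Y)*(L - Y) (b(Y, L) = -3 + ((-Y + L)*L + 0)*(L + Y) = -3 + ((L - Y)*L + 0)*(L + Y) = -3 + (L*(L - Y) + 0)*(L + Y) = -3 + (L*(L - Y))*(L + Y) = -3 + L*(L + Y)*(L - Y))
b(0, -1 - 1*1) + 0*(-5*3*0) = (-3 + (-1 - 1*1)**3 - 1*(-1 - 1*1)*0**2) + 0*(-5*3*0) = (-3 + (-1 - 1)**3 - 1*(-1 - 1)*0) + 0*(-15*0) = (-3 + (-2)**3 - 1*(-2)*0) + 0*0 = (-3 - 8 + 0) + 0 = -11 + 0 = -11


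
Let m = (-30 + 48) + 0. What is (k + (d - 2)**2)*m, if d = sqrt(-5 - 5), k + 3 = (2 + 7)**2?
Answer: 1296 - 72*I*sqrt(10) ≈ 1296.0 - 227.68*I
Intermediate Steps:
m = 18 (m = 18 + 0 = 18)
k = 78 (k = -3 + (2 + 7)**2 = -3 + 9**2 = -3 + 81 = 78)
d = I*sqrt(10) (d = sqrt(-10) = I*sqrt(10) ≈ 3.1623*I)
(k + (d - 2)**2)*m = (78 + (I*sqrt(10) - 2)**2)*18 = (78 + (-2 + I*sqrt(10))**2)*18 = 1404 + 18*(-2 + I*sqrt(10))**2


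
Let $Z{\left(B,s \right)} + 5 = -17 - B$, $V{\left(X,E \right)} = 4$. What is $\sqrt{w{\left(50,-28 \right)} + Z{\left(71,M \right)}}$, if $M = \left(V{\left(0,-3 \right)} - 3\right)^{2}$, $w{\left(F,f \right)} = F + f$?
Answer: $i \sqrt{71} \approx 8.4261 i$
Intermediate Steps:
$M = 1$ ($M = \left(4 - 3\right)^{2} = 1^{2} = 1$)
$Z{\left(B,s \right)} = -22 - B$ ($Z{\left(B,s \right)} = -5 - \left(17 + B\right) = -22 - B$)
$\sqrt{w{\left(50,-28 \right)} + Z{\left(71,M \right)}} = \sqrt{\left(50 - 28\right) - 93} = \sqrt{22 - 93} = \sqrt{-71} = i \sqrt{71}$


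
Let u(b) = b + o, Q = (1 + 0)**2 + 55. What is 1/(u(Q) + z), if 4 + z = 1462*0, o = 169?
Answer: 1/221 ≈ 0.0045249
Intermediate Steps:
Q = 56 (Q = 1**2 + 55 = 1 + 55 = 56)
u(b) = 169 + b (u(b) = b + 169 = 169 + b)
z = -4 (z = -4 + 1462*0 = -4 + 0 = -4)
1/(u(Q) + z) = 1/((169 + 56) - 4) = 1/(225 - 4) = 1/221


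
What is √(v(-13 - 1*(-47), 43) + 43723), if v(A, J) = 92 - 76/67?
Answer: √196680443/67 ≈ 209.32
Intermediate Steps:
v(A, J) = 6088/67 (v(A, J) = 92 - 76*1/67 = 92 - 76/67 = 6088/67)
√(v(-13 - 1*(-47), 43) + 43723) = √(6088/67 + 43723) = √(2935529/67) = √196680443/67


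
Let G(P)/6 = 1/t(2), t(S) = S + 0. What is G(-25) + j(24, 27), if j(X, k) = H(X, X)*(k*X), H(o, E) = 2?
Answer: 1299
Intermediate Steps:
j(X, k) = 2*X*k (j(X, k) = 2*(k*X) = 2*(X*k) = 2*X*k)
t(S) = S
G(P) = 3 (G(P) = 6/2 = 6*(1/2) = 3)
G(-25) + j(24, 27) = 3 + 2*24*27 = 3 + 1296 = 1299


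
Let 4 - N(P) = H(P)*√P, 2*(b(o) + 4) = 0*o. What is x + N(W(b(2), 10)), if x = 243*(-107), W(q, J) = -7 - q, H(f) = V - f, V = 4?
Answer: -25997 - 7*I*√3 ≈ -25997.0 - 12.124*I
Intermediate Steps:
b(o) = -4 (b(o) = -4 + (0*o)/2 = -4 + (½)*0 = -4 + 0 = -4)
H(f) = 4 - f
x = -26001
N(P) = 4 - √P*(4 - P) (N(P) = 4 - (4 - P)*√P = 4 - √P*(4 - P))
x + N(W(b(2), 10)) = -26001 + (4 + √(-7 - 1*(-4))*(-4 + (-7 - 1*(-4)))) = -26001 + (4 + √(-7 + 4)*(-4 + (-7 + 4))) = -26001 + (4 + √(-3)*(-4 - 3)) = -26001 + (4 + (I*√3)*(-7)) = -26001 + (4 - 7*I*√3) = -25997 - 7*I*√3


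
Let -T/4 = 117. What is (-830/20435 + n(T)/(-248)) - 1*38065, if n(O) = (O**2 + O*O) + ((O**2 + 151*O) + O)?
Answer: -5122066505/126697 ≈ -40428.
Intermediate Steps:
T = -468 (T = -4*117 = -468)
n(O) = 3*O**2 + 152*O (n(O) = (O**2 + O**2) + (O**2 + 152*O) = 2*O**2 + (O**2 + 152*O) = 3*O**2 + 152*O)
(-830/20435 + n(T)/(-248)) - 1*38065 = (-830/20435 - 468*(152 + 3*(-468))/(-248)) - 1*38065 = (-830*1/20435 - 468*(152 - 1404)*(-1/248)) - 38065 = (-166/4087 - 468*(-1252)*(-1/248)) - 38065 = (-166/4087 + 585936*(-1/248)) - 38065 = (-166/4087 - 73242/31) - 38065 = -299345200/126697 - 38065 = -5122066505/126697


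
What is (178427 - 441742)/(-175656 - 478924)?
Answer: 52663/130916 ≈ 0.40227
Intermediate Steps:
(178427 - 441742)/(-175656 - 478924) = -263315/(-654580) = -263315*(-1/654580) = 52663/130916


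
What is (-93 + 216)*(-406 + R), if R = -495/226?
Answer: -11346873/226 ≈ -50207.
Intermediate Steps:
R = -495/226 (R = -495*1/226 = -495/226 ≈ -2.1903)
(-93 + 216)*(-406 + R) = (-93 + 216)*(-406 - 495/226) = 123*(-92251/226) = -11346873/226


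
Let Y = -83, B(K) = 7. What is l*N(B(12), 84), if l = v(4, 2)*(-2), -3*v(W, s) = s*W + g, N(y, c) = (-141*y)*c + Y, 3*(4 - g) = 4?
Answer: -5311424/9 ≈ -5.9016e+5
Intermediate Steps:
g = 8/3 (g = 4 - 1/3*4 = 4 - 4/3 = 8/3 ≈ 2.6667)
N(y, c) = -83 - 141*c*y (N(y, c) = (-141*y)*c - 83 = -141*c*y - 83 = -83 - 141*c*y)
v(W, s) = -8/9 - W*s/3 (v(W, s) = -(s*W + 8/3)/3 = -(W*s + 8/3)/3 = -(8/3 + W*s)/3 = -8/9 - W*s/3)
l = 64/9 (l = (-8/9 - 1/3*4*2)*(-2) = (-8/9 - 8/3)*(-2) = -32/9*(-2) = 64/9 ≈ 7.1111)
l*N(B(12), 84) = 64*(-83 - 141*84*7)/9 = 64*(-83 - 82908)/9 = (64/9)*(-82991) = -5311424/9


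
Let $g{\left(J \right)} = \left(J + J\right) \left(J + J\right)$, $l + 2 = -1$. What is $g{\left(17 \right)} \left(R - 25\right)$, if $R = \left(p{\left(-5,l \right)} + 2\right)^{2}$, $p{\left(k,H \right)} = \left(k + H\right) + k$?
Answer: $110976$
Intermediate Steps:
$l = -3$ ($l = -2 - 1 = -3$)
$g{\left(J \right)} = 4 J^{2}$ ($g{\left(J \right)} = 2 J 2 J = 4 J^{2}$)
$p{\left(k,H \right)} = H + 2 k$ ($p{\left(k,H \right)} = \left(H + k\right) + k = H + 2 k$)
$R = 121$ ($R = \left(\left(-3 + 2 \left(-5\right)\right) + 2\right)^{2} = \left(\left(-3 - 10\right) + 2\right)^{2} = \left(-13 + 2\right)^{2} = \left(-11\right)^{2} = 121$)
$g{\left(17 \right)} \left(R - 25\right) = 4 \cdot 17^{2} \left(121 - 25\right) = 4 \cdot 289 \cdot 96 = 1156 \cdot 96 = 110976$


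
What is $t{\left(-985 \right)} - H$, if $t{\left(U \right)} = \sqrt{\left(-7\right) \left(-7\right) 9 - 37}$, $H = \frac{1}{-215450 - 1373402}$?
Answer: $\frac{1}{1588852} + 2 \sqrt{101} \approx 20.1$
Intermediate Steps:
$H = - \frac{1}{1588852}$ ($H = \frac{1}{-1588852} = - \frac{1}{1588852} \approx -6.2938 \cdot 10^{-7}$)
$t{\left(U \right)} = 2 \sqrt{101}$ ($t{\left(U \right)} = \sqrt{49 \cdot 9 - 37} = \sqrt{441 - 37} = \sqrt{404} = 2 \sqrt{101}$)
$t{\left(-985 \right)} - H = 2 \sqrt{101} - - \frac{1}{1588852} = 2 \sqrt{101} + \frac{1}{1588852} = \frac{1}{1588852} + 2 \sqrt{101}$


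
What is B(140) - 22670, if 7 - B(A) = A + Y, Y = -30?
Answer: -22773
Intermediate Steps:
B(A) = 37 - A (B(A) = 7 - (A - 30) = 7 - (-30 + A) = 7 + (30 - A) = 37 - A)
B(140) - 22670 = (37 - 1*140) - 22670 = (37 - 140) - 22670 = -103 - 22670 = -22773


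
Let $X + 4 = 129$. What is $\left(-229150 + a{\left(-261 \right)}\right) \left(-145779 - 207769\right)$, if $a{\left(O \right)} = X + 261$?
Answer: $80879054672$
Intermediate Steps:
$X = 125$ ($X = -4 + 129 = 125$)
$a{\left(O \right)} = 386$ ($a{\left(O \right)} = 125 + 261 = 386$)
$\left(-229150 + a{\left(-261 \right)}\right) \left(-145779 - 207769\right) = \left(-229150 + 386\right) \left(-145779 - 207769\right) = \left(-228764\right) \left(-353548\right) = 80879054672$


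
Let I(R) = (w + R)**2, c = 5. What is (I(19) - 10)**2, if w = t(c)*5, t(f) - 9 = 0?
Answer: 16695396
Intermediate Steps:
t(f) = 9 (t(f) = 9 + 0 = 9)
w = 45 (w = 9*5 = 45)
I(R) = (45 + R)**2
(I(19) - 10)**2 = ((45 + 19)**2 - 10)**2 = (64**2 - 10)**2 = (4096 - 10)**2 = 4086**2 = 16695396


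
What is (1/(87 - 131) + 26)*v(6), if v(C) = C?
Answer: 3429/22 ≈ 155.86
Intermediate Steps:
(1/(87 - 131) + 26)*v(6) = (1/(87 - 131) + 26)*6 = (1/(-44) + 26)*6 = (-1/44 + 26)*6 = (1143/44)*6 = 3429/22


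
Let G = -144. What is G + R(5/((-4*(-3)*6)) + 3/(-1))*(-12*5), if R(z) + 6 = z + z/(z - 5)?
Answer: 1266461/3426 ≈ 369.66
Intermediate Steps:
R(z) = -6 + z + z/(-5 + z) (R(z) = -6 + (z + z/(z - 5)) = -6 + (z + z/(-5 + z)) = -6 + z + z/(-5 + z))
G + R(5/((-4*(-3)*6)) + 3/(-1))*(-12*5) = -144 + ((30 + (5/((-4*(-3)*6)) + 3/(-1))**2 - 10*(5/((-4*(-3)*6)) + 3/(-1)))/(-5 + (5/((-4*(-3)*6)) + 3/(-1))))*(-12*5) = -144 + ((30 + (5/((12*6)) + 3*(-1))**2 - 10*(5/((12*6)) + 3*(-1)))/(-5 + (5/((12*6)) + 3*(-1))))*(-60) = -144 + ((30 + (5/72 - 3)**2 - 10*(5/72 - 3))/(-5 + (5/72 - 3)))*(-60) = -144 + ((30 + (-211/72)**2 - 10*(-211/72))/(-5 - 211/72))*(-60) = -144 + ((30 + 44521/5184 + 1055/36)/(-571/72))*(-60) = -144 - 72/571*351961/5184*(-60) = -144 - 351961/41112*(-60) = -144 + 1759805/3426 = 1266461/3426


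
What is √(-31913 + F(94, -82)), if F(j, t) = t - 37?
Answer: 4*I*√2002 ≈ 178.97*I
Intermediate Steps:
F(j, t) = -37 + t
√(-31913 + F(94, -82)) = √(-31913 + (-37 - 82)) = √(-31913 - 119) = √(-32032) = 4*I*√2002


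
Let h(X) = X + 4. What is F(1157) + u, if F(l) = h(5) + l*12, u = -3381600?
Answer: -3367707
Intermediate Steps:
h(X) = 4 + X
F(l) = 9 + 12*l (F(l) = (4 + 5) + l*12 = 9 + 12*l)
F(1157) + u = (9 + 12*1157) - 3381600 = (9 + 13884) - 3381600 = 13893 - 3381600 = -3367707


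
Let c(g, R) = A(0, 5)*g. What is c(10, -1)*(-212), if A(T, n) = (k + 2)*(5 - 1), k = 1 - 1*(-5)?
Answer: -67840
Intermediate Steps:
k = 6 (k = 1 + 5 = 6)
A(T, n) = 32 (A(T, n) = (6 + 2)*(5 - 1) = 8*4 = 32)
c(g, R) = 32*g
c(10, -1)*(-212) = (32*10)*(-212) = 320*(-212) = -67840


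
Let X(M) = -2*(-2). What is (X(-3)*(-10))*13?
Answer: -520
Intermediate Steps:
X(M) = 4
(X(-3)*(-10))*13 = (4*(-10))*13 = -40*13 = -520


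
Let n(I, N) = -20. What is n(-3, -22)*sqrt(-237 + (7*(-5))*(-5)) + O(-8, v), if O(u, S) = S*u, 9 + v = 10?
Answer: -8 - 20*I*sqrt(62) ≈ -8.0 - 157.48*I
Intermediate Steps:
v = 1 (v = -9 + 10 = 1)
n(-3, -22)*sqrt(-237 + (7*(-5))*(-5)) + O(-8, v) = -20*sqrt(-237 + (7*(-5))*(-5)) + 1*(-8) = -20*sqrt(-237 - 35*(-5)) - 8 = -20*sqrt(-237 + 175) - 8 = -20*I*sqrt(62) - 8 = -8 - 20*I*sqrt(62)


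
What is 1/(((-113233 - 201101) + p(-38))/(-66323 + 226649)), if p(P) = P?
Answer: -80163/157186 ≈ -0.50999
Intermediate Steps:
1/(((-113233 - 201101) + p(-38))/(-66323 + 226649)) = 1/(((-113233 - 201101) - 38)/(-66323 + 226649)) = 1/((-314334 - 38)/160326) = 1/(-314372*1/160326) = 1/(-157186/80163) = -80163/157186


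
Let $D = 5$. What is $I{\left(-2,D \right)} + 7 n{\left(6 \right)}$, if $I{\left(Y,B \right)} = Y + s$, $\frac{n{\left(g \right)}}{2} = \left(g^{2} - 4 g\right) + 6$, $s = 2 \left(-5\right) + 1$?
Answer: $241$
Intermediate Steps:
$s = -9$ ($s = -10 + 1 = -9$)
$n{\left(g \right)} = 12 - 8 g + 2 g^{2}$ ($n{\left(g \right)} = 2 \left(\left(g^{2} - 4 g\right) + 6\right) = 2 \left(6 + g^{2} - 4 g\right) = 12 - 8 g + 2 g^{2}$)
$I{\left(Y,B \right)} = -9 + Y$ ($I{\left(Y,B \right)} = Y - 9 = -9 + Y$)
$I{\left(-2,D \right)} + 7 n{\left(6 \right)} = \left(-9 - 2\right) + 7 \left(12 - 48 + 2 \cdot 6^{2}\right) = -11 + 7 \left(12 - 48 + 2 \cdot 36\right) = -11 + 7 \left(12 - 48 + 72\right) = -11 + 7 \cdot 36 = -11 + 252 = 241$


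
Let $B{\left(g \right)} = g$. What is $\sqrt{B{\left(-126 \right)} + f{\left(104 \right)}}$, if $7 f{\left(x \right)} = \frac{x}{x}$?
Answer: $\frac{i \sqrt{6167}}{7} \approx 11.219 i$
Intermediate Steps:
$f{\left(x \right)} = \frac{1}{7}$ ($f{\left(x \right)} = \frac{x \frac{1}{x}}{7} = \frac{1}{7} \cdot 1 = \frac{1}{7}$)
$\sqrt{B{\left(-126 \right)} + f{\left(104 \right)}} = \sqrt{-126 + \frac{1}{7}} = \sqrt{- \frac{881}{7}} = \frac{i \sqrt{6167}}{7}$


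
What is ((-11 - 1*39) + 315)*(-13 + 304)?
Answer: 77115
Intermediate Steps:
((-11 - 1*39) + 315)*(-13 + 304) = ((-11 - 39) + 315)*291 = (-50 + 315)*291 = 265*291 = 77115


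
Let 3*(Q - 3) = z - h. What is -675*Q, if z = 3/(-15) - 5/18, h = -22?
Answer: -13735/2 ≈ -6867.5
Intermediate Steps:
z = -43/90 (z = 3*(-1/15) - 5*1/18 = -⅕ - 5/18 = -43/90 ≈ -0.47778)
Q = 2747/270 (Q = 3 + (-43/90 - 1*(-22))/3 = 3 + (-43/90 + 22)/3 = 3 + (⅓)*(1937/90) = 3 + 1937/270 = 2747/270 ≈ 10.174)
-675*Q = -675*2747/270 = -13735/2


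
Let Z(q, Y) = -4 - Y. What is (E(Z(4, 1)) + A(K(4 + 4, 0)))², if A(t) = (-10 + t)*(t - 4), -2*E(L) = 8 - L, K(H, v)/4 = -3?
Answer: 477481/4 ≈ 1.1937e+5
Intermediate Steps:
K(H, v) = -12 (K(H, v) = 4*(-3) = -12)
E(L) = -4 + L/2 (E(L) = -(8 - L)/2 = -4 + L/2)
A(t) = (-10 + t)*(-4 + t)
(E(Z(4, 1)) + A(K(4 + 4, 0)))² = ((-4 + (-4 - 1*1)/2) + (40 + (-12)² - 14*(-12)))² = ((-4 + (-4 - 1)/2) + (40 + 144 + 168))² = ((-4 + (½)*(-5)) + 352)² = ((-4 - 5/2) + 352)² = (-13/2 + 352)² = (691/2)² = 477481/4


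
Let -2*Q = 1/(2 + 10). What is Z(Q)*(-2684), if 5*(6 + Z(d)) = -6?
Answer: 96624/5 ≈ 19325.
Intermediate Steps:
Q = -1/24 (Q = -1/(2*(2 + 10)) = -½/12 = -½*1/12 = -1/24 ≈ -0.041667)
Z(d) = -36/5 (Z(d) = -6 + (⅕)*(-6) = -6 - 6/5 = -36/5)
Z(Q)*(-2684) = -36/5*(-2684) = 96624/5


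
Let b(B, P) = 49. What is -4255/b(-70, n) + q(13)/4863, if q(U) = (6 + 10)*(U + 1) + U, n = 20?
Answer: -6893484/79429 ≈ -86.788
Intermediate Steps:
q(U) = 16 + 17*U (q(U) = 16*(1 + U) + U = (16 + 16*U) + U = 16 + 17*U)
-4255/b(-70, n) + q(13)/4863 = -4255/49 + (16 + 17*13)/4863 = -4255*1/49 + (16 + 221)*(1/4863) = -4255/49 + 237*(1/4863) = -4255/49 + 79/1621 = -6893484/79429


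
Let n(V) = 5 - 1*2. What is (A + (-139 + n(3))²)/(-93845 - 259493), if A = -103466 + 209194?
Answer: -62112/176669 ≈ -0.35157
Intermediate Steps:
A = 105728
n(V) = 3 (n(V) = 5 - 2 = 3)
(A + (-139 + n(3))²)/(-93845 - 259493) = (105728 + (-139 + 3)²)/(-93845 - 259493) = (105728 + (-136)²)/(-353338) = (105728 + 18496)*(-1/353338) = 124224*(-1/353338) = -62112/176669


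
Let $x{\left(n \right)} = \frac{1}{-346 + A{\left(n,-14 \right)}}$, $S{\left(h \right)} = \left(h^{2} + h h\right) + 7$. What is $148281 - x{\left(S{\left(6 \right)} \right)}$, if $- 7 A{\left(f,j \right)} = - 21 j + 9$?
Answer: $\frac{404065732}{2725} \approx 1.4828 \cdot 10^{5}$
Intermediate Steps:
$A{\left(f,j \right)} = - \frac{9}{7} + 3 j$ ($A{\left(f,j \right)} = - \frac{- 21 j + 9}{7} = - \frac{9 - 21 j}{7} = - \frac{9}{7} + 3 j$)
$S{\left(h \right)} = 7 + 2 h^{2}$ ($S{\left(h \right)} = \left(h^{2} + h^{2}\right) + 7 = 2 h^{2} + 7 = 7 + 2 h^{2}$)
$x{\left(n \right)} = - \frac{7}{2725}$ ($x{\left(n \right)} = \frac{1}{-346 + \left(- \frac{9}{7} + 3 \left(-14\right)\right)} = \frac{1}{-346 - \frac{303}{7}} = \frac{1}{- \frac{2725}{7}} = - \frac{7}{2725}$)
$148281 - x{\left(S{\left(6 \right)} \right)} = 148281 - - \frac{7}{2725} = 148281 + \frac{7}{2725} = \frac{404065732}{2725}$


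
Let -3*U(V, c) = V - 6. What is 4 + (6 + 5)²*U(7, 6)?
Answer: -109/3 ≈ -36.333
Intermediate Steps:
U(V, c) = 2 - V/3 (U(V, c) = -(V - 6)/3 = -(-6 + V)/3 = 2 - V/3)
4 + (6 + 5)²*U(7, 6) = 4 + (6 + 5)²*(2 - ⅓*7) = 4 + 11²*(2 - 7/3) = 4 + 121*(-⅓) = 4 - 121/3 = -109/3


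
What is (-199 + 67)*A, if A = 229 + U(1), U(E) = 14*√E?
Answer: -32076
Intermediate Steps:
A = 243 (A = 229 + 14*√1 = 229 + 14*1 = 229 + 14 = 243)
(-199 + 67)*A = (-199 + 67)*243 = -132*243 = -32076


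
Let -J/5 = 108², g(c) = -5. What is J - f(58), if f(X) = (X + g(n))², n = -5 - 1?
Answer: -61129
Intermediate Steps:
n = -6
J = -58320 (J = -5*108² = -5*11664 = -58320)
f(X) = (-5 + X)² (f(X) = (X - 5)² = (-5 + X)²)
J - f(58) = -58320 - (-5 + 58)² = -58320 - 1*53² = -58320 - 1*2809 = -58320 - 2809 = -61129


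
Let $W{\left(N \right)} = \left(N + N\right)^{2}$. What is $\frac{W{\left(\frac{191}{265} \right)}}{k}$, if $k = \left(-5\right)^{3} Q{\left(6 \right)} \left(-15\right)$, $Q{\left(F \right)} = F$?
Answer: $\frac{72962}{395015625} \approx 0.00018471$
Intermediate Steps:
$W{\left(N \right)} = 4 N^{2}$ ($W{\left(N \right)} = \left(2 N\right)^{2} = 4 N^{2}$)
$k = 11250$ ($k = \left(-5\right)^{3} \cdot 6 \left(-15\right) = \left(-125\right) 6 \left(-15\right) = \left(-750\right) \left(-15\right) = 11250$)
$\frac{W{\left(\frac{191}{265} \right)}}{k} = \frac{4 \left(\frac{191}{265}\right)^{2}}{11250} = 4 \left(191 \cdot \frac{1}{265}\right)^{2} \cdot \frac{1}{11250} = 4 \left(\frac{191}{265}\right)^{2} \cdot \frac{1}{11250} = 4 \cdot \frac{36481}{70225} \cdot \frac{1}{11250} = \frac{145924}{70225} \cdot \frac{1}{11250} = \frac{72962}{395015625}$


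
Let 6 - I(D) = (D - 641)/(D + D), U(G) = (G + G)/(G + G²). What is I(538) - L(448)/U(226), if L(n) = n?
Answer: -54705889/1076 ≈ -50842.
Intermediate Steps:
U(G) = 2*G/(G + G²) (U(G) = (2*G)/(G + G²) = 2*G/(G + G²))
I(D) = 6 - (-641 + D)/(2*D) (I(D) = 6 - (D - 641)/(D + D) = 6 - (-641 + D)/(2*D))
I(538) - L(448)/U(226) = (½)*(641 + 11*538)/538 - 448/(2/(1 + 226)) = (½)*(1/538)*(641 + 5918) - 448/(2/227) = (½)*(1/538)*6559 - 448/(2*(1/227)) = 6559/1076 - 448/2/227 = 6559/1076 - 448*227/2 = 6559/1076 - 1*50848 = 6559/1076 - 50848 = -54705889/1076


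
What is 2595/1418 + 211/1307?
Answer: 3690863/1853326 ≈ 1.9915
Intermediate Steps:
2595/1418 + 211/1307 = 3690863/1853326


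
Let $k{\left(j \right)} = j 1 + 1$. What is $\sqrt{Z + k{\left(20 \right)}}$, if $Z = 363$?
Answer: $8 \sqrt{6} \approx 19.596$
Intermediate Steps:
$k{\left(j \right)} = 1 + j$ ($k{\left(j \right)} = j + 1 = 1 + j$)
$\sqrt{Z + k{\left(20 \right)}} = \sqrt{363 + \left(1 + 20\right)} = \sqrt{363 + 21} = \sqrt{384} = 8 \sqrt{6}$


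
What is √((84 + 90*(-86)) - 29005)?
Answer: I*√36661 ≈ 191.47*I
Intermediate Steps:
√((84 + 90*(-86)) - 29005) = √((84 - 7740) - 29005) = √(-7656 - 29005) = √(-36661) = I*√36661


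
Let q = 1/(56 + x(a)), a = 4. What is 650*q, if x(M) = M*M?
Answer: 325/36 ≈ 9.0278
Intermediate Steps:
x(M) = M²
q = 1/72 (q = 1/(56 + 4²) = 1/(56 + 16) = 1/72 ≈ 0.013889)
650*q = 650*(1/72) = 325/36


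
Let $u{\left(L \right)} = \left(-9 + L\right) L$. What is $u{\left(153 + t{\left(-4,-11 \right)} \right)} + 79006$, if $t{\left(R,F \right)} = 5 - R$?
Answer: $103792$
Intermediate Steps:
$u{\left(L \right)} = L \left(-9 + L\right)$
$u{\left(153 + t{\left(-4,-11 \right)} \right)} + 79006 = \left(153 + \left(5 - -4\right)\right) \left(-9 + \left(153 + \left(5 - -4\right)\right)\right) + 79006 = \left(153 + \left(5 + 4\right)\right) \left(-9 + \left(153 + \left(5 + 4\right)\right)\right) + 79006 = \left(153 + 9\right) \left(-9 + \left(153 + 9\right)\right) + 79006 = 162 \left(-9 + 162\right) + 79006 = 162 \cdot 153 + 79006 = 24786 + 79006 = 103792$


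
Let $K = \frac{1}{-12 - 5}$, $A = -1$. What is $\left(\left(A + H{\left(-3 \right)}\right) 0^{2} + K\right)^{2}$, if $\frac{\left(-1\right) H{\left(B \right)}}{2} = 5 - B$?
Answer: $\frac{1}{289} \approx 0.0034602$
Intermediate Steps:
$H{\left(B \right)} = -10 + 2 B$ ($H{\left(B \right)} = - 2 \left(5 - B\right) = -10 + 2 B$)
$K = - \frac{1}{17}$ ($K = \frac{1}{-17} = - \frac{1}{17} \approx -0.058824$)
$\left(\left(A + H{\left(-3 \right)}\right) 0^{2} + K\right)^{2} = \left(\left(-1 + \left(-10 + 2 \left(-3\right)\right)\right) 0^{2} - \frac{1}{17}\right)^{2} = \left(\left(-1 - 16\right) 0 - \frac{1}{17}\right)^{2} = \left(\left(-17\right) 0 - \frac{1}{17}\right)^{2} = \left(0 - \frac{1}{17}\right)^{2} = \left(- \frac{1}{17}\right)^{2} = \frac{1}{289}$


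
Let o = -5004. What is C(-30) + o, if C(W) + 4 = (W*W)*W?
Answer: -32008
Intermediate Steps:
C(W) = -4 + W³ (C(W) = -4 + (W*W)*W = -4 + W²*W = -4 + W³)
C(-30) + o = (-4 + (-30)³) - 5004 = (-4 - 27000) - 5004 = -27004 - 5004 = -32008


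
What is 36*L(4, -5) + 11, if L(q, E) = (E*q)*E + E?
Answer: 3431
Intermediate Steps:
L(q, E) = E + q*E² (L(q, E) = q*E² + E = E + q*E²)
36*L(4, -5) + 11 = 36*(-5*(1 - 5*4)) + 11 = 36*(-5*(1 - 20)) + 11 = 36*(-5*(-19)) + 11 = 36*95 + 11 = 3420 + 11 = 3431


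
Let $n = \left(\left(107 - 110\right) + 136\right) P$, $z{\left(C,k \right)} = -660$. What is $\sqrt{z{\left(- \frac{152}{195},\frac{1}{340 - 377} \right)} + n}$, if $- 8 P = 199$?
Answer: $\frac{i \sqrt{63494}}{4} \approx 62.995 i$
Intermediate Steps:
$P = - \frac{199}{8}$ ($P = \left(- \frac{1}{8}\right) 199 = - \frac{199}{8} \approx -24.875$)
$n = - \frac{26467}{8}$ ($n = \left(\left(107 - 110\right) + 136\right) \left(- \frac{199}{8}\right) = \left(-3 + 136\right) \left(- \frac{199}{8}\right) = 133 \left(- \frac{199}{8}\right) = - \frac{26467}{8} \approx -3308.4$)
$\sqrt{z{\left(- \frac{152}{195},\frac{1}{340 - 377} \right)} + n} = \sqrt{-660 - \frac{26467}{8}} = \sqrt{- \frac{31747}{8}} = \frac{i \sqrt{63494}}{4}$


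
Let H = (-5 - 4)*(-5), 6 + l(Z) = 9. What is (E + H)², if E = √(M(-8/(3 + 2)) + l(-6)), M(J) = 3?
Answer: (45 + √6)² ≈ 2251.5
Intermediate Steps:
l(Z) = 3 (l(Z) = -6 + 9 = 3)
H = 45 (H = -9*(-5) = 45)
E = √6 (E = √(3 + 3) = √6 ≈ 2.4495)
(E + H)² = (√6 + 45)² = (45 + √6)²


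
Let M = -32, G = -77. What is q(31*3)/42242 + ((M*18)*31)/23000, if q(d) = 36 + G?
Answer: -94402019/121445750 ≈ -0.77732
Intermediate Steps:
q(d) = -41 (q(d) = 36 - 77 = -41)
q(31*3)/42242 + ((M*18)*31)/23000 = -41/42242 + (-32*18*31)/23000 = -41*1/42242 - 576*31*(1/23000) = -41/42242 - 17856*1/23000 = -41/42242 - 2232/2875 = -94402019/121445750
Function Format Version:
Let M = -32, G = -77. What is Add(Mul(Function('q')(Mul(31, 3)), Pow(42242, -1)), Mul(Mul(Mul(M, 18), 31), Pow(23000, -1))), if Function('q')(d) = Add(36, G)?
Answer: Rational(-94402019, 121445750) ≈ -0.77732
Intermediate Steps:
Function('q')(d) = -41 (Function('q')(d) = Add(36, -77) = -41)
Add(Mul(Function('q')(Mul(31, 3)), Pow(42242, -1)), Mul(Mul(Mul(M, 18), 31), Pow(23000, -1))) = Add(Mul(-41, Pow(42242, -1)), Mul(Mul(Mul(-32, 18), 31), Pow(23000, -1))) = Add(Mul(-41, Rational(1, 42242)), Mul(Mul(-576, 31), Rational(1, 23000))) = Add(Rational(-41, 42242), Mul(-17856, Rational(1, 23000))) = Add(Rational(-41, 42242), Rational(-2232, 2875)) = Rational(-94402019, 121445750)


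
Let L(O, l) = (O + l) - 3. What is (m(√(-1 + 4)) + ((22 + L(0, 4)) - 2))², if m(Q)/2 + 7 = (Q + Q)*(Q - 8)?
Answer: 3433 - 1216*√3 ≈ 1326.8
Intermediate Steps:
L(O, l) = -3 + O + l
m(Q) = -14 + 4*Q*(-8 + Q) (m(Q) = -14 + 2*((Q + Q)*(Q - 8)) = -14 + 2*((2*Q)*(-8 + Q)) = -14 + 2*(2*Q*(-8 + Q)) = -14 + 4*Q*(-8 + Q))
(m(√(-1 + 4)) + ((22 + L(0, 4)) - 2))² = ((-14 - 32*√(-1 + 4) + 4*(√(-1 + 4))²) + ((22 + (-3 + 0 + 4)) - 2))² = ((-14 - 32*√3 + 4*(√3)²) + ((22 + 1) - 2))² = ((-14 - 32*√3 + 4*3) + (23 - 2))² = ((-14 - 32*√3 + 12) + 21)² = ((-2 - 32*√3) + 21)² = (19 - 32*√3)²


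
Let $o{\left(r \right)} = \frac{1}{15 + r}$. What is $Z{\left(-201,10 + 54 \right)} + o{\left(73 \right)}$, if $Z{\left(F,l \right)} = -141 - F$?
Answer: $\frac{5281}{88} \approx 60.011$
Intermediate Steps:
$Z{\left(-201,10 + 54 \right)} + o{\left(73 \right)} = \left(-141 - -201\right) + \frac{1}{15 + 73} = \left(-141 + 201\right) + \frac{1}{88} = 60 + \frac{1}{88} = \frac{5281}{88}$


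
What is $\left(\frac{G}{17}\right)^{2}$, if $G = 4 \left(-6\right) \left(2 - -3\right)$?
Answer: $\frac{14400}{289} \approx 49.827$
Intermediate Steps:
$G = -120$ ($G = - 24 \left(2 + 3\right) = \left(-24\right) 5 = -120$)
$\left(\frac{G}{17}\right)^{2} = \left(- \frac{120}{17}\right)^{2} = \frac{14400}{289}$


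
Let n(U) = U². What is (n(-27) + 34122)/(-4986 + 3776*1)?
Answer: -34851/1210 ≈ -28.802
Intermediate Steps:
(n(-27) + 34122)/(-4986 + 3776*1) = ((-27)² + 34122)/(-4986 + 3776*1) = (729 + 34122)/(-4986 + 3776) = 34851/(-1210) = 34851*(-1/1210) = -34851/1210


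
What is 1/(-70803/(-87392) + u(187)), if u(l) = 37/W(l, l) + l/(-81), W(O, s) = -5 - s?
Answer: -14157504/23942791 ≈ -0.59131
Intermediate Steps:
u(l) = 37/(-5 - l) - l/81 (u(l) = 37/(-5 - l) + l/(-81) = 37/(-5 - l) + l*(-1/81) = 37/(-5 - l) - l/81)
1/(-70803/(-87392) + u(187)) = 1/(-70803/(-87392) + (-2997 - 1*187*(5 + 187))/(81*(5 + 187))) = 1/(-70803*(-1/87392) + (1/81)*(-2997 - 1*187*192)/192) = 1/(70803/87392 + (1/81)*(1/192)*(-2997 - 35904)) = 1/(70803/87392 + (1/81)*(1/192)*(-38901)) = 1/(70803/87392 - 12967/5184) = 1/(-23942791/14157504) = -14157504/23942791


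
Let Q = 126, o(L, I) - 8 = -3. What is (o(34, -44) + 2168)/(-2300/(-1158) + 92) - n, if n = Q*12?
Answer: -81021849/54418 ≈ -1488.9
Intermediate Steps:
o(L, I) = 5 (o(L, I) = 8 - 3 = 5)
n = 1512 (n = 126*12 = 1512)
(o(34, -44) + 2168)/(-2300/(-1158) + 92) - n = (5 + 2168)/(-2300/(-1158) + 92) - 1*1512 = 2173/(-2300*(-1/1158) + 92) - 1512 = 2173/(1150/579 + 92) - 1512 = 2173/(54418/579) - 1512 = 2173*(579/54418) - 1512 = 1258167/54418 - 1512 = -81021849/54418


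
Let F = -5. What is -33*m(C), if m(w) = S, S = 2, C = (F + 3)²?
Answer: -66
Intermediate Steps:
C = 4 (C = (-5 + 3)² = (-2)² = 4)
m(w) = 2
-33*m(C) = -33*2 = -66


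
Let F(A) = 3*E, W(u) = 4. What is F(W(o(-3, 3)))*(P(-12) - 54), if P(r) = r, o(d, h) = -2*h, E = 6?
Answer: -1188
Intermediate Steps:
F(A) = 18 (F(A) = 3*6 = 18)
F(W(o(-3, 3)))*(P(-12) - 54) = 18*(-12 - 54) = 18*(-66) = -1188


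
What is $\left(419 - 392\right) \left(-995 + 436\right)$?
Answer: $-15093$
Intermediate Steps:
$\left(419 - 392\right) \left(-995 + 436\right) = \left(419 - 392\right) \left(-559\right) = 27 \left(-559\right) = -15093$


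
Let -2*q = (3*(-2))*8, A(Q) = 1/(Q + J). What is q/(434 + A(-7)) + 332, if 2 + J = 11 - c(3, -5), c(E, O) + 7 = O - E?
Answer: 2450236/7379 ≈ 332.06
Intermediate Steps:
c(E, O) = -7 + O - E (c(E, O) = -7 + (O - E) = -7 + O - E)
J = 24 (J = -2 + (11 - (-7 - 5 - 1*3)) = -2 + (11 - (-7 - 5 - 3)) = -2 + (11 - 1*(-15)) = -2 + (11 + 15) = -2 + 26 = 24)
A(Q) = 1/(24 + Q) (A(Q) = 1/(Q + 24) = 1/(24 + Q))
q = 24 (q = -3*(-2)*8/2 = -(-3)*8 = -1/2*(-48) = 24)
q/(434 + A(-7)) + 332 = 24/(434 + 1/(24 - 7)) + 332 = 24/(434 + 1/17) + 332 = 24/(7379/17) + 332 = (17/7379)*24 + 332 = 408/7379 + 332 = 2450236/7379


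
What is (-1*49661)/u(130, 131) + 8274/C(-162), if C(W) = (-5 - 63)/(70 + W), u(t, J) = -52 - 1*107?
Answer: 586835/51 ≈ 11507.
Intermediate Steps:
u(t, J) = -159 (u(t, J) = -52 - 107 = -159)
C(W) = -68/(70 + W)
(-1*49661)/u(130, 131) + 8274/C(-162) = -1*49661/(-159) + 8274/((-68/(70 - 162))) = -49661*(-1/159) + 8274/((-68/(-92))) = 937/3 + 8274/((-68*(-1/92))) = 937/3 + 8274/(17/23) = 937/3 + 8274*(23/17) = 937/3 + 190302/17 = 586835/51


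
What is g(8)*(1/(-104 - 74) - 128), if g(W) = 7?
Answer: -159495/178 ≈ -896.04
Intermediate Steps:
g(8)*(1/(-104 - 74) - 128) = 7*(1/(-104 - 74) - 128) = 7*(1/(-178) - 128) = 7*(-1/178 - 128) = 7*(-22785/178) = -159495/178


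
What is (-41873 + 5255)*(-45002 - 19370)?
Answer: 2357173896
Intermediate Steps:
(-41873 + 5255)*(-45002 - 19370) = -36618*(-64372) = 2357173896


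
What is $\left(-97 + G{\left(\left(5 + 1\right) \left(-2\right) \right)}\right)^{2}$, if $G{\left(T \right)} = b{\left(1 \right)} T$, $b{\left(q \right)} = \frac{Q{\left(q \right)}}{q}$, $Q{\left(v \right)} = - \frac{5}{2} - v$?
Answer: $3025$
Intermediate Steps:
$Q{\left(v \right)} = - \frac{5}{2} - v$ ($Q{\left(v \right)} = \left(-5\right) \frac{1}{2} - v = - \frac{5}{2} - v$)
$b{\left(q \right)} = \frac{- \frac{5}{2} - q}{q}$
$G{\left(T \right)} = - \frac{7 T}{2}$ ($G{\left(T \right)} = \frac{- \frac{5}{2} - 1}{1} T = 1 \left(- \frac{5}{2} - 1\right) T = 1 \left(- \frac{7}{2}\right) T = - \frac{7 T}{2}$)
$\left(-97 + G{\left(\left(5 + 1\right) \left(-2\right) \right)}\right)^{2} = \left(-97 - \frac{7 \left(5 + 1\right) \left(-2\right)}{2}\right)^{2} = \left(-97 - \frac{7 \cdot 6 \left(-2\right)}{2}\right)^{2} = \left(-97 - -42\right)^{2} = \left(-97 + 42\right)^{2} = \left(-55\right)^{2} = 3025$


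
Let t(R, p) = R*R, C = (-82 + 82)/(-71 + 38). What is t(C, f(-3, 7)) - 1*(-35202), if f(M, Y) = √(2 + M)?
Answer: 35202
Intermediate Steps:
C = 0 (C = 0/(-33) = 0*(-1/33) = 0)
t(R, p) = R²
t(C, f(-3, 7)) - 1*(-35202) = 0² - 1*(-35202) = 0 + 35202 = 35202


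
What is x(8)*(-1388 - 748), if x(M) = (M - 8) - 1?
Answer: 2136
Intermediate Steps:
x(M) = -9 + M (x(M) = (-8 + M) - 1 = -9 + M)
x(8)*(-1388 - 748) = (-9 + 8)*(-1388 - 748) = -1*(-2136) = 2136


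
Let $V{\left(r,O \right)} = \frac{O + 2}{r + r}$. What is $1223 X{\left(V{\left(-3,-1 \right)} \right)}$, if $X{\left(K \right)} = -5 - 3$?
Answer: $-9784$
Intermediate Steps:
$V{\left(r,O \right)} = \frac{2 + O}{2 r}$
$X{\left(K \right)} = -8$
$1223 X{\left(V{\left(-3,-1 \right)} \right)} = 1223 \left(-8\right) = -9784$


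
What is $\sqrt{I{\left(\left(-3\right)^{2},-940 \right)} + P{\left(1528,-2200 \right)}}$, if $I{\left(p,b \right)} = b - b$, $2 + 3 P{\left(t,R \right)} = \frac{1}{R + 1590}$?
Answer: $\frac{i \sqrt{248270}}{610} \approx 0.81683 i$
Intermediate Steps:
$P{\left(t,R \right)} = - \frac{2}{3} + \frac{1}{3 \left(1590 + R\right)}$ ($P{\left(t,R \right)} = - \frac{2}{3} + \frac{1}{3 \left(R + 1590\right)} = - \frac{2}{3} + \frac{1}{3 \left(1590 + R\right)}$)
$I{\left(p,b \right)} = 0$
$\sqrt{I{\left(\left(-3\right)^{2},-940 \right)} + P{\left(1528,-2200 \right)}} = \sqrt{0 + \frac{-3179 - -4400}{3 \left(1590 - 2200\right)}} = \sqrt{0 + \frac{-3179 + 4400}{3 \left(-610\right)}} = \sqrt{0 + \frac{1}{3} \left(- \frac{1}{610}\right) 1221} = \sqrt{0 - \frac{407}{610}} = \sqrt{- \frac{407}{610}} = \frac{i \sqrt{248270}}{610}$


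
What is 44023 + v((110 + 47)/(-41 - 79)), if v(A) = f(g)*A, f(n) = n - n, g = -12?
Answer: 44023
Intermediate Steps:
f(n) = 0
v(A) = 0 (v(A) = 0*A = 0)
44023 + v((110 + 47)/(-41 - 79)) = 44023 + 0 = 44023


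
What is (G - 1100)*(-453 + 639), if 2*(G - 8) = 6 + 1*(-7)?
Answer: -203205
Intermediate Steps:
G = 15/2 (G = 8 + (6 + 1*(-7))/2 = 8 + (6 - 7)/2 = 8 + (½)*(-1) = 8 - ½ = 15/2 ≈ 7.5000)
(G - 1100)*(-453 + 639) = (15/2 - 1100)*(-453 + 639) = -2185/2*186 = -203205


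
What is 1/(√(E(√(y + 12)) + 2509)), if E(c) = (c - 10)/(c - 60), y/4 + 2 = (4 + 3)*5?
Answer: 2*√361290/60215 ≈ 0.019964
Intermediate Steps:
y = 132 (y = -8 + 4*((4 + 3)*5) = -8 + 4*(7*5) = -8 + 4*35 = -8 + 140 = 132)
E(c) = (-10 + c)/(-60 + c)
1/(√(E(√(y + 12)) + 2509)) = 1/(√((-10 + √(132 + 12))/(-60 + √(132 + 12)) + 2509)) = 1/(√((-10 + √144)/(-60 + √144) + 2509)) = 1/(√((-10 + 12)/(-60 + 12) + 2509)) = 1/(√(2/(-48) + 2509)) = 1/(√(-1/48*2 + 2509)) = 1/(√(-1/24 + 2509)) = 1/(√(60215/24)) = 1/(√361290/12) = 2*√361290/60215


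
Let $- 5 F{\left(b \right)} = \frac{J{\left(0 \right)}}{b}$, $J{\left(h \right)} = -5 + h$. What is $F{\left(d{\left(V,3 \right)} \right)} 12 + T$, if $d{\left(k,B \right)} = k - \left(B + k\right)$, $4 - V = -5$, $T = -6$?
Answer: $-10$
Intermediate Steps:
$V = 9$ ($V = 4 - -5 = 4 + 5 = 9$)
$d{\left(k,B \right)} = - B$ ($d{\left(k,B \right)} = k - \left(B + k\right) = - B$)
$F{\left(b \right)} = \frac{1}{b}$ ($F{\left(b \right)} = - \frac{\left(-5 + 0\right) \frac{1}{b}}{5} = - \frac{\left(-5\right) \frac{1}{b}}{5} = \frac{1}{b}$)
$F{\left(d{\left(V,3 \right)} \right)} 12 + T = \frac{1}{\left(-1\right) 3} \cdot 12 - 6 = \frac{1}{-3} \cdot 12 - 6 = \left(- \frac{1}{3}\right) 12 - 6 = -4 - 6 = -10$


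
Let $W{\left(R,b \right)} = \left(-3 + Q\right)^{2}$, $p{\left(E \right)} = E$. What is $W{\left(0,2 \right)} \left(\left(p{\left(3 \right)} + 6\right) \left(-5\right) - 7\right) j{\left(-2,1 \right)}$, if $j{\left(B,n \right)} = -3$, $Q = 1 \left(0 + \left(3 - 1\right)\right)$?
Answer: $156$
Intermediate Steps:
$Q = 2$ ($Q = 1 \left(0 + 2\right) = 1 \cdot 2 = 2$)
$W{\left(R,b \right)} = 1$ ($W{\left(R,b \right)} = \left(-3 + 2\right)^{2} = \left(-1\right)^{2} = 1$)
$W{\left(0,2 \right)} \left(\left(p{\left(3 \right)} + 6\right) \left(-5\right) - 7\right) j{\left(-2,1 \right)} = 1 \left(\left(3 + 6\right) \left(-5\right) - 7\right) \left(-3\right) = 1 \left(9 \left(-5\right) - 7\right) \left(-3\right) = 1 \left(-45 - 7\right) \left(-3\right) = 1 \left(-52\right) \left(-3\right) = \left(-52\right) \left(-3\right) = 156$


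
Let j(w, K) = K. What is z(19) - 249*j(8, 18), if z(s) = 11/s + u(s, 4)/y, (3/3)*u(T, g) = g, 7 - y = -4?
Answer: -936541/209 ≈ -4481.1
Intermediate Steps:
y = 11 (y = 7 - 1*(-4) = 7 + 4 = 11)
u(T, g) = g
z(s) = 4/11 + 11/s (z(s) = 11/s + 4/11 = 4/11 + 11/s)
z(19) - 249*j(8, 18) = (4/11 + 11/19) - 249*18 = (4/11 + 11*(1/19)) - 4482 = (4/11 + 11/19) - 4482 = 197/209 - 4482 = -936541/209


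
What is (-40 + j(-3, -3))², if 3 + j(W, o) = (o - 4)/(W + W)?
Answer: 63001/36 ≈ 1750.0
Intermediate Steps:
j(W, o) = -3 + (-4 + o)/(2*W) (j(W, o) = -3 + (o - 4)/(W + W) = -3 + (-4 + o)/((2*W)) = -3 + (-4 + o)*(1/(2*W)) = -3 + (-4 + o)/(2*W))
(-40 + j(-3, -3))² = (-40 + (½)*(-4 - 3 - 6*(-3))/(-3))² = (-40 + (½)*(-⅓)*(-4 - 3 + 18))² = (-40 + (½)*(-⅓)*11)² = (-40 - 11/6)² = (-251/6)² = 63001/36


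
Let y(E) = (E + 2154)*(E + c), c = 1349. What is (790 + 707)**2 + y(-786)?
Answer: 3011193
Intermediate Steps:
y(E) = (1349 + E)*(2154 + E) (y(E) = (E + 2154)*(E + 1349) = (2154 + E)*(1349 + E) = (1349 + E)*(2154 + E))
(790 + 707)**2 + y(-786) = (790 + 707)**2 + (2905746 + (-786)**2 + 3503*(-786)) = 1497**2 + (2905746 + 617796 - 2753358) = 2241009 + 770184 = 3011193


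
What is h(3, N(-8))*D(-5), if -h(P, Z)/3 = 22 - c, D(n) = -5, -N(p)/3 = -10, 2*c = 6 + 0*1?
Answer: 285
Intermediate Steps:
c = 3 (c = (6 + 0*1)/2 = (6 + 0)/2 = (½)*6 = 3)
N(p) = 30 (N(p) = -3*(-10) = 30)
h(P, Z) = -57 (h(P, Z) = -3*(22 - 1*3) = -3*(22 - 3) = -3*19 = -57)
h(3, N(-8))*D(-5) = -57*(-5) = 285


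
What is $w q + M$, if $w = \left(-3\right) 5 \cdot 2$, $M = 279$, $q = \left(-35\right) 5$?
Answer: $5529$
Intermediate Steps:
$q = -175$
$w = -30$ ($w = \left(-15\right) 2 = -30$)
$w q + M = \left(-30\right) \left(-175\right) + 279 = 5250 + 279 = 5529$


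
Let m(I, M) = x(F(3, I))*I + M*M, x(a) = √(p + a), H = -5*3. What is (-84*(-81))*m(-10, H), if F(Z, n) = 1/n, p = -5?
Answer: 1530900 - 6804*I*√510 ≈ 1.5309e+6 - 1.5366e+5*I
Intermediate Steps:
H = -15
x(a) = √(-5 + a)
m(I, M) = M² + I*√(-5 + 1/I) (m(I, M) = √(-5 + 1/I)*I + M*M = I*√(-5 + 1/I) + M² = M² + I*√(-5 + 1/I))
(-84*(-81))*m(-10, H) = (-84*(-81))*((-15)² - 10*√(-5 + 1/(-10))) = 6804*(225 - 10*√(-5 - ⅒)) = 6804*(225 - I*√510) = 1530900 - 6804*I*√510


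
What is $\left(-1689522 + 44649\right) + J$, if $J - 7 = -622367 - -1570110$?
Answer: $-697123$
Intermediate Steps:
$J = 947750$ ($J = 7 - -947743 = 7 + \left(-622367 + 1570110\right) = 7 + 947743 = 947750$)
$\left(-1689522 + 44649\right) + J = \left(-1689522 + 44649\right) + 947750 = -1644873 + 947750 = -697123$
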